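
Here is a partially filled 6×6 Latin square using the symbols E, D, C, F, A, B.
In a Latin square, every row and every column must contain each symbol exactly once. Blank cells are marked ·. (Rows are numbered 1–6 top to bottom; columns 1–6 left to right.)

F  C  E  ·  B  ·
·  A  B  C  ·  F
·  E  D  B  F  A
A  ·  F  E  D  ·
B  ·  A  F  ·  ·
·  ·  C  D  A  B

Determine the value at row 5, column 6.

Row 1, column 4: row 1 has {E, C, F, B} and column 4 has {E, D, C, F, B}, leaving only A.
Row 1, column 6: row 1 has {E, C, F, A, B} and column 6 has {F, A, B}, leaving only D.
Row 2, column 5: row 2 has {C, F, A, B} and column 5 has {D, F, A, B}, leaving only E.
Row 2, column 1: row 2 has {E, C, F, A, B} and column 1 has {F, A, B}, leaving only D.
Row 3, column 1: row 3 has {E, D, F, A, B} and column 1 has {D, F, A, B}, leaving only C.
Row 4, column 2: row 4 has {E, D, F, A} and column 2 has {E, C, A}, leaving only B.
Row 4, column 6: row 4 has {E, D, F, A, B} and column 6 has {D, F, A, B}, leaving only C.
Row 5 already has {F, A, B} and column 6 already has {D, C, F, A, B}, so row 5, column 6 must be E.

E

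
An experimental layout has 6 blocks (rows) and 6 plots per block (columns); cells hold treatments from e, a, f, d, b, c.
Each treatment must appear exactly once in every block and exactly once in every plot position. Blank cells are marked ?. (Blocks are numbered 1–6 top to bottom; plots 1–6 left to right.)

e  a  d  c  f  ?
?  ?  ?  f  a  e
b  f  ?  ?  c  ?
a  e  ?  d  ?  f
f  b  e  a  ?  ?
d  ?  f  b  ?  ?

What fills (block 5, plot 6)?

c

Block 1, plot 6: block 1 has {e, a, f, d, c} and plot 6 has {e, f}, leaving only b.
Block 2, plot 1: block 2 has {e, a, f} and plot 1 has {e, a, f, d, b}, leaving only c.
Block 2, plot 2: block 2 has {e, a, f, c} and plot 2 has {e, a, f, b}, leaving only d.
Block 2, plot 3: block 2 has {e, a, f, d, c} and plot 3 has {e, f, d}, leaving only b.
Block 3, plot 3: block 3 has {f, b, c} and plot 3 has {e, f, d, b}, leaving only a.
Block 3, plot 4: block 3 has {a, f, b, c} and plot 4 has {a, f, d, b, c}, leaving only e.
Block 3, plot 6: block 3 has {e, a, f, b, c} and plot 6 has {e, f, b}, leaving only d.
Block 5 already has {e, a, f, b} and plot 6 already has {e, f, d, b}, so block 5, plot 6 must be c.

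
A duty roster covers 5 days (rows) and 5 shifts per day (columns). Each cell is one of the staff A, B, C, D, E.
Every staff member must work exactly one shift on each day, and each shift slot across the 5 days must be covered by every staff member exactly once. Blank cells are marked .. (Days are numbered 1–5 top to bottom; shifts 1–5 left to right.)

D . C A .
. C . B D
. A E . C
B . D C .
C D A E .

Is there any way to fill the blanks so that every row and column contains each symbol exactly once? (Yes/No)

Day 2, shift 3: day 2 together with shift 3 already contain {A, B, C, D, E} — every symbol — so nothing can go there. The grid has no valid completion.

No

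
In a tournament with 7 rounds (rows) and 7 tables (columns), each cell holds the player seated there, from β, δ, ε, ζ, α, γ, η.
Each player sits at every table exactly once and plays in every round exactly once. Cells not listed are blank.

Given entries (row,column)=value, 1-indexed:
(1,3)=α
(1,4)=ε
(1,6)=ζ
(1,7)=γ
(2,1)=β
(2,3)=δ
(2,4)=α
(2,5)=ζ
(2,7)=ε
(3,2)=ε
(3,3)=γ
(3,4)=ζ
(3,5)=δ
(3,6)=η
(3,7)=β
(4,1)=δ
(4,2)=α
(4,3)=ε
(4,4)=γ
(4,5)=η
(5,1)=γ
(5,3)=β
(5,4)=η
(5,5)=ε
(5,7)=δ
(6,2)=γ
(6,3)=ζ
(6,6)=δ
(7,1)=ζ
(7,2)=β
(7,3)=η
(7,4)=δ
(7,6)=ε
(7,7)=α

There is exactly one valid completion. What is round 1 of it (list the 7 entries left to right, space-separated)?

η δ α ε β ζ γ

Round 1, table 1: round 1 has {ε, ζ, α, γ} and table 1 has {β, δ, ζ, γ}, leaving only η.
Round 1, table 2: round 1 has {ε, ζ, α, γ, η} and table 2 has {β, ε, α, γ}, leaving only δ.
Round 1, table 5: round 1 has {δ, ε, ζ, α, γ, η} and table 5 has {δ, ε, ζ, η}, leaving only β.
So round 1 reads: η δ α ε β ζ γ.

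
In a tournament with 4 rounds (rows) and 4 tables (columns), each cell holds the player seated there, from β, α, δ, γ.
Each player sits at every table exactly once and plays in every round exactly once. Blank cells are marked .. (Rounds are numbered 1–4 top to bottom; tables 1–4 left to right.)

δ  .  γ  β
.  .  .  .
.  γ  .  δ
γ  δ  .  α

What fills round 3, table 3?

α

Round 1, table 2: round 1 has {β, δ, γ} and table 2 has {δ, γ}, leaving only α.
Round 2, table 2: round 2 has {} and table 2 has {α, δ, γ}, leaving only β.
Round 2, table 1: round 2 has {β} and table 1 has {δ, γ}, leaving only α.
Round 2, table 3: round 2 has {β, α} and table 3 has {γ}, leaving only δ.
Round 2, table 4: round 2 has {β, α, δ} and table 4 has {β, α, δ}, leaving only γ.
Round 3, table 1: round 3 has {δ, γ} and table 1 has {α, δ, γ}, leaving only β.
Round 3 already has {β, δ, γ} and table 3 already has {δ, γ}, so round 3, table 3 must be α.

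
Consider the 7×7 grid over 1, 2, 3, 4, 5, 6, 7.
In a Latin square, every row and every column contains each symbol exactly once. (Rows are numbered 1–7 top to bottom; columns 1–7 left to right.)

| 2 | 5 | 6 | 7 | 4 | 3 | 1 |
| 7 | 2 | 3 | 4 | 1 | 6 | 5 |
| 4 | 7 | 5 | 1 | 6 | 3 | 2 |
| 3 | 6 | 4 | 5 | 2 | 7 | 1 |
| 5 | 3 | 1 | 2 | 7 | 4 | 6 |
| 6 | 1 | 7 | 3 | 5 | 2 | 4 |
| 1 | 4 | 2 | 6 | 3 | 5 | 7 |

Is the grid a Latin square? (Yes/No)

Every row is a permutation, but column 6 contains 3 twice (at rows 1 and 3).

No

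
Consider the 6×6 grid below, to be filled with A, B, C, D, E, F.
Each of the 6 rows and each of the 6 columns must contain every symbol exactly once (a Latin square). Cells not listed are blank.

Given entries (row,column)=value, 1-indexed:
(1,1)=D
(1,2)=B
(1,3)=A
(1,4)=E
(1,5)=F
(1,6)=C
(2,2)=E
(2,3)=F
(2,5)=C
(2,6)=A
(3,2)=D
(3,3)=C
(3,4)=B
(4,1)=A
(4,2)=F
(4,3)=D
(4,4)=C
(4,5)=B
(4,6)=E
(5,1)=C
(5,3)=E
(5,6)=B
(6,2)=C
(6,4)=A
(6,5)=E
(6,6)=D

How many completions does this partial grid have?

Row 2, column 1: eliminating its row and column leaves {B}.
Row 2, column 4: eliminating its row and column leaves {D}.
Row 3, column 1: eliminating its row and column leaves {E, F}.
Row 3, column 5: eliminating its row and column leaves {A}.
Row 3, column 6: eliminating its row and column leaves {F}.
Row 5, column 2: eliminating its row and column leaves {A}.
Row 5, column 4: eliminating its row and column leaves {D, F}.
Row 5, column 5: eliminating its row and column leaves {A, D}.
Row 6, column 1: eliminating its row and column leaves {B, F}.
Row 6, column 3: eliminating its row and column leaves {B}.
Only one assignment across all blanks avoids any row or column repeat, giving 1 completion.

1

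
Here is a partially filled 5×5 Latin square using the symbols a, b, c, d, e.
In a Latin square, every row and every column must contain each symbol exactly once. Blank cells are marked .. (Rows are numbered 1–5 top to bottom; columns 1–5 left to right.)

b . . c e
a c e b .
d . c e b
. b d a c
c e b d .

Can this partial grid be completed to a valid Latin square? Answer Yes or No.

No row or column among the givens repeats a symbol, and propagating forced cells runs into no contradiction.
One valid completion exists (for instance, b d a c e / a c e b d / d a c e b / e b d a c / c e b d a).

Yes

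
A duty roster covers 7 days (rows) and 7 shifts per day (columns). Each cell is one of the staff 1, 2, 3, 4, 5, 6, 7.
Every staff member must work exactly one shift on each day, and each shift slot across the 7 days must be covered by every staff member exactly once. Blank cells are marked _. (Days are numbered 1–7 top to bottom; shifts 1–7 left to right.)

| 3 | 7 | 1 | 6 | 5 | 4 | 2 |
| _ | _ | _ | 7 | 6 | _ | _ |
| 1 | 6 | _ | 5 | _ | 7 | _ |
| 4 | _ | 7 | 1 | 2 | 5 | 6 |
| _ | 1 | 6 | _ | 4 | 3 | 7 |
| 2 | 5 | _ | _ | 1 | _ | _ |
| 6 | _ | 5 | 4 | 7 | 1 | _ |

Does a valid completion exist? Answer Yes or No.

No

Day 2, shift 1: day 2 has {6, 7} and shift 1 has {1, 2, 3, 4, 6}, so it must be 5.
Now day 5, shift 1: day 5 together with shift 1 already contain {1, 2, 3, 4, 5, 6, 7} — every symbol — so nothing can go there. The grid has no valid completion.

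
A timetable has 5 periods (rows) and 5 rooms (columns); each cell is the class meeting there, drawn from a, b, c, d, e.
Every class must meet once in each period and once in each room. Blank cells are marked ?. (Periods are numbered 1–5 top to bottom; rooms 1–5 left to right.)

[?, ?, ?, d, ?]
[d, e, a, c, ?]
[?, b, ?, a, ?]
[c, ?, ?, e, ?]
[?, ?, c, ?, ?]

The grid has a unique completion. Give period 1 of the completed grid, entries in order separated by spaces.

b c e d a

Period 2, room 5: period 2 has {a, c, d, e} and room 5 has {}, leaving only b.
Period 3, room 1: period 3 has {a, b} and room 1 has {c, d}, leaving only e.
Period 3, room 3: period 3 has {a, b, e} and room 3 has {a, c}, leaving only d.
Period 3, room 5: period 3 has {a, b, d, e} and room 5 has {b}, leaving only c.
Period 4, room 3: period 4 has {c, e} and room 3 has {a, c, d}, leaving only b.
Period 1, room 3: period 1 has {d} and room 3 has {a, b, c, d}, leaving only e.
Period 1, room 5: period 1 has {d, e} and room 5 has {b, c}, leaving only a.
Period 1, room 1: period 1 has {a, d, e} and room 1 has {c, d, e}, leaving only b.
Period 1, room 2: period 1 has {a, b, d, e} and room 2 has {b, e}, leaving only c.
So period 1 reads: b c e d a.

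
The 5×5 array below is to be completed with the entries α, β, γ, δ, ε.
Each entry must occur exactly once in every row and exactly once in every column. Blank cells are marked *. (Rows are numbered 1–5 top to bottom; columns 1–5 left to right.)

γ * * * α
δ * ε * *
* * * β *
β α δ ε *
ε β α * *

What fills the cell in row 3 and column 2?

Row 1, column 3: row 1 has {α, γ} and column 3 has {α, δ, ε}, leaving only β.
Row 1, column 4: row 1 has {α, β, γ} and column 4 has {β, ε}, leaving only δ.
Row 1, column 2: row 1 has {α, β, γ, δ} and column 2 has {α, β}, leaving only ε.
Row 2, column 2: row 2 has {δ, ε} and column 2 has {α, β, ε}, leaving only γ.
Row 3 already has {β} and column 2 already has {α, β, γ, ε}, so row 3, column 2 must be δ.

δ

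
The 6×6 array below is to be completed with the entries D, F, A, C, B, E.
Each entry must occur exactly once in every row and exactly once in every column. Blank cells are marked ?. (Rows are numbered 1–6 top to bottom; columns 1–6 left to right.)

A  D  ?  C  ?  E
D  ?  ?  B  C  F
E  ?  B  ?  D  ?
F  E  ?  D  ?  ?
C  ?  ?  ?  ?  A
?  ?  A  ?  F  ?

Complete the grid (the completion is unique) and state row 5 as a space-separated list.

Row 1, column 3: row 1 has {D, A, C, E} and column 3 has {A, B}, leaving only F.
Row 1, column 5: row 1 has {D, F, A, C, E} and column 5 has {D, F, C}, leaving only B.
Row 5, column 5: row 5 has {A, C} and column 5 has {D, F, C, B}, leaving only E.
Row 5, column 3: row 5 has {A, C, E} and column 3 has {F, A, B}, leaving only D.
Row 5, column 4: row 5 has {D, A, C, E} and column 4 has {D, C, B}, leaving only F.
Row 5, column 2: row 5 has {D, F, A, C, E} and column 2 has {D, E}, leaving only B.
So row 5 reads: C B D F E A.

C B D F E A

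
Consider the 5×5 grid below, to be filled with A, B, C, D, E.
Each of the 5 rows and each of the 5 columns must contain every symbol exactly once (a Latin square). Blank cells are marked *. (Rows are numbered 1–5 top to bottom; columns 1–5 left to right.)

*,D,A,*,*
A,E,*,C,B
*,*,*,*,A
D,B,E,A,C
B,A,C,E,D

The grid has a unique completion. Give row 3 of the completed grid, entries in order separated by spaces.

E C B D A

Row 3, column 2: row 3 has {A} and column 2 has {A, B, D, E}, leaving only C.
Row 3, column 1: row 3 has {A, C} and column 1 has {A, B, D}, leaving only E.
Row 1, column 1: row 1 has {A, D} and column 1 has {A, B, D, E}, leaving only C.
Row 1, column 4: row 1 has {A, C, D} and column 4 has {A, C, E}, leaving only B.
Row 3, column 4: row 3 has {A, C, E} and column 4 has {A, B, C, E}, leaving only D.
Row 3, column 3: row 3 has {A, C, D, E} and column 3 has {A, C, E}, leaving only B.
So row 3 reads: E C B D A.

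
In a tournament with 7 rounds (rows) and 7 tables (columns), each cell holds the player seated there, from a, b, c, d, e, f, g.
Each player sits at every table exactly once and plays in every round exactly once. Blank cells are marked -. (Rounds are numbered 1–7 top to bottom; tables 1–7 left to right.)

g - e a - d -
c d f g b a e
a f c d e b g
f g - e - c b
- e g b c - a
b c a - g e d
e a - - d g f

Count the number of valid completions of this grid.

Round 1, table 2: eliminating its round and table leaves {b}.
Round 1, table 5: eliminating its round and table leaves {f}.
Round 1, table 7: eliminating its round and table leaves {c}.
Round 4, table 3: eliminating its round and table leaves {d}.
Round 4, table 5: eliminating its round and table leaves {a}.
Round 5, table 1: eliminating its round and table leaves {d}.
Round 5, table 6: eliminating its round and table leaves {f}.
Round 6, table 4: eliminating its round and table leaves {f}.
Round 7, table 3: eliminating its round and table leaves {b}.
Round 7, table 4: eliminating its round and table leaves {c}.
Only one assignment across all blanks avoids any round or table repeat, giving 1 completion.

1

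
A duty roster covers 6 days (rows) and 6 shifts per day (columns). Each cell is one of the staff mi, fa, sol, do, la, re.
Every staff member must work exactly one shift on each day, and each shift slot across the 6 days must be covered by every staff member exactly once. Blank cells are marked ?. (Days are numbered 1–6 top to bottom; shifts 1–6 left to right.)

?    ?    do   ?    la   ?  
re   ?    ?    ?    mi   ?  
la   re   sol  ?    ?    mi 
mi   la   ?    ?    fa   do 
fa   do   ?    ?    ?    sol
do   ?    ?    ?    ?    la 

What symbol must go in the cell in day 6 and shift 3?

fa

Day 1, shift 1: day 1 has {do, la} and shift 1 has {mi, fa, do, la, re}, leaving only sol.
Day 2, shift 6: day 2 has {mi, re} and shift 6 has {mi, sol, do, la}, leaving only fa.
Day 1, shift 6: day 1 has {sol, do, la} and shift 6 has {mi, fa, sol, do, la}, leaving only re.
Day 2, shift 2: day 2 has {mi, fa, re} and shift 2 has {do, la, re}, leaving only sol.
Day 2, shift 3: day 2 has {mi, fa, sol, re} and shift 3 has {sol, do}, leaving only la.
Day 2, shift 4: day 2 has {mi, fa, sol, la, re} and shift 4 has {}, leaving only do.
Day 3, shift 4: day 3 has {mi, sol, la, re} and shift 4 has {do}, leaving only fa.
Day 1, shift 4: day 1 has {sol, do, la, re} and shift 4 has {fa, do}, leaving only mi.
Day 1, shift 2: day 1 has {mi, sol, do, la, re} and shift 2 has {sol, do, la, re}, leaving only fa.
Day 3, shift 5: day 3 has {mi, fa, sol, la, re} and shift 5 has {mi, fa, la}, leaving only do.
Day 4, shift 3: day 4 has {mi, fa, do, la} and shift 3 has {sol, do, la}, leaving only re.
Day 4, shift 4: day 4 has {mi, fa, do, la, re} and shift 4 has {mi, fa, do}, leaving only sol.
Day 5, shift 3: day 5 has {fa, sol, do} and shift 3 has {sol, do, la, re}, leaving only mi.
Day 6 already has {do, la} and shift 3 already has {mi, sol, do, la, re}, so day 6, shift 3 must be fa.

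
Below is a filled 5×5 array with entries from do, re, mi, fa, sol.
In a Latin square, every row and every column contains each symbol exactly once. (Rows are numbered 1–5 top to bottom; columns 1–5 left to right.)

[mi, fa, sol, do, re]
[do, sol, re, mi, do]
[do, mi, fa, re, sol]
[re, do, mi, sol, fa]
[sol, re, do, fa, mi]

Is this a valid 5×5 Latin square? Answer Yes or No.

Row 2 contains do twice (at columns 1 and 5), so it is not a permutation.

No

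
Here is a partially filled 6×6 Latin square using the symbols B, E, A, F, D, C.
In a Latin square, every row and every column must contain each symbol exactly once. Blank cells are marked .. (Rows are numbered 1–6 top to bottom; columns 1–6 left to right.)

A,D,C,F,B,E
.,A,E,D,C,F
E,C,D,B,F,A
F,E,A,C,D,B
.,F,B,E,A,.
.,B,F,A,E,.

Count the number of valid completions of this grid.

Row 2, column 1: eliminating its row and column leaves {B}.
Row 5, column 1: eliminating its row and column leaves {D, C}.
Row 5, column 6: eliminating its row and column leaves {D, C}.
Row 6, column 1: eliminating its row and column leaves {D, C}.
Row 6, column 6: eliminating its row and column leaves {D, C}.
Enumerating the assignments across these blanks that avoid any row or column repeat gives 2 completions.

2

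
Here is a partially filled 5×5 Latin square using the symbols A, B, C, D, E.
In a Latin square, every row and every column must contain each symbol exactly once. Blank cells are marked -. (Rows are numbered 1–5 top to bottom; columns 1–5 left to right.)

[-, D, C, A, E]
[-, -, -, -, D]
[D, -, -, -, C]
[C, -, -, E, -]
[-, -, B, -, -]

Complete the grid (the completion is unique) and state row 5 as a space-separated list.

Row 5, column 5: row 5 has {B} and column 5 has {C, D, E}, leaving only A.
Row 5, column 1: row 5 has {A, B} and column 1 has {C, D}, leaving only E.
Row 5, column 2: row 5 has {A, B, E} and column 2 has {D}, leaving only C.
Row 5, column 4: row 5 has {A, B, C, E} and column 4 has {A, E}, leaving only D.
So row 5 reads: E C B D A.

E C B D A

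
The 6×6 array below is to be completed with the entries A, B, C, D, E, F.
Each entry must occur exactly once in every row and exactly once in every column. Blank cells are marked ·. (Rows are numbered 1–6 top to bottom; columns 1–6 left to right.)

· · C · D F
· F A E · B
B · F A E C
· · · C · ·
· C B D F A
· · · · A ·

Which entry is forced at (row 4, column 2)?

Row 1, column 4: row 1 has {C, D, F} and column 4 has {A, C, D, E}, leaving only B.
Row 2, column 5: row 2 has {A, B, E, F} and column 5 has {A, D, E, F}, leaving only C.
Row 2, column 1: row 2 has {A, B, C, E, F} and column 1 has {B}, leaving only D.
Row 3, column 2: row 3 has {A, B, C, E, F} and column 2 has {C, F}, leaving only D.
Row 4, column 5: row 4 has {C} and column 5 has {A, C, D, E, F}, leaving only B.
Row 5, column 1: row 5 has {A, B, C, D, F} and column 1 has {B, D}, leaving only E.
Row 1, column 1: row 1 has {B, C, D, F} and column 1 has {B, D, E}, leaving only A.
Row 1, column 2: row 1 has {A, B, C, D, F} and column 2 has {C, D, F}, leaving only E.
Row 4 already has {B, C} and column 2 already has {C, D, E, F}, so row 4, column 2 must be A.

A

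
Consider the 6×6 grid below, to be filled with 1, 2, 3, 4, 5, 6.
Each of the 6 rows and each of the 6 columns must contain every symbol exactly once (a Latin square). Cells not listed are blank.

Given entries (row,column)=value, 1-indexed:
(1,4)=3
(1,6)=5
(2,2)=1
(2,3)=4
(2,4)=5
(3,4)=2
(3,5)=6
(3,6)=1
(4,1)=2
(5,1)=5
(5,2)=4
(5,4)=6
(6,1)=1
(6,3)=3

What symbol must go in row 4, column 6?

4

Row 3, column 3: row 3 has {1, 2, 6} and column 3 has {3, 4}, leaving only 5.
Row 3, column 2: row 3 has {1, 2, 5, 6} and column 2 has {1, 4}, leaving only 3.
Row 3, column 1: row 3 has {1, 2, 3, 5, 6} and column 1 has {1, 2, 5}, leaving only 4.
Row 1, column 1: row 1 has {3, 5} and column 1 has {1, 2, 4, 5}, leaving only 6.
Row 1, column 2: row 1 has {3, 5, 6} and column 2 has {1, 3, 4}, leaving only 2.
Row 1, column 3: row 1 has {2, 3, 5, 6} and column 3 has {3, 4, 5}, leaving only 1.
Row 1, column 5: row 1 has {1, 2, 3, 5, 6} and column 5 has {6}, leaving only 4.
Row 2, column 1: row 2 has {1, 4, 5} and column 1 has {1, 2, 4, 5, 6}, leaving only 3.
Row 2, column 5: row 2 has {1, 3, 4, 5} and column 5 has {4, 6}, leaving only 2.
Row 2, column 6: row 2 has {1, 2, 3, 4, 5} and column 6 has {1, 5}, leaving only 6.
Row 4, column 3: row 4 has {2} and column 3 has {1, 3, 4, 5}, leaving only 6.
Row 4, column 2: row 4 has {2, 6} and column 2 has {1, 2, 3, 4}, leaving only 5.
Row 5, column 3: row 5 has {4, 5, 6} and column 3 has {1, 3, 4, 5, 6}, leaving only 2.
Row 5, column 6: row 5 has {2, 4, 5, 6} and column 6 has {1, 5, 6}, leaving only 3.
Row 4 already has {2, 5, 6} and column 6 already has {1, 3, 5, 6}, so row 4, column 6 must be 4.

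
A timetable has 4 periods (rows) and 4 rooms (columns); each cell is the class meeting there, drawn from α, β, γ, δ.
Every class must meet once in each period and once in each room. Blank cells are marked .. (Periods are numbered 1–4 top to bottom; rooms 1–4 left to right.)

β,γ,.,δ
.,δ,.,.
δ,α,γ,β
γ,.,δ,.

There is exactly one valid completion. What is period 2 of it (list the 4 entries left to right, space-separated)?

Period 2, room 1: period 2 has {δ} and room 1 has {β, γ, δ}, leaving only α.
Period 2, room 3: period 2 has {α, δ} and room 3 has {γ, δ}, leaving only β.
Period 2, room 4: period 2 has {α, β, δ} and room 4 has {β, δ}, leaving only γ.
So period 2 reads: α δ β γ.

α δ β γ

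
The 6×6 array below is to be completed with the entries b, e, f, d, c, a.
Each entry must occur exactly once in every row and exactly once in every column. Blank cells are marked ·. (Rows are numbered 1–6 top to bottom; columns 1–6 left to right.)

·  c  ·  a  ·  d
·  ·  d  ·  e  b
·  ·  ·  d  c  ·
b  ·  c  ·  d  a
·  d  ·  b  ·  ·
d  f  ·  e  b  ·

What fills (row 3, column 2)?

b

Row 1, column 5: row 1 has {d, c, a} and column 5 has {b, e, d, c}, leaving only f.
Row 1, column 1: row 1 has {f, d, c, a} and column 1 has {b, d}, leaving only e.
Row 1, column 3: row 1 has {e, f, d, c, a} and column 3 has {d, c}, leaving only b.
Row 2, column 2: row 2 has {b, e, d} and column 2 has {f, d, c}, leaving only a.
Row 4, column 2: row 4 has {b, d, c, a} and column 2 has {f, d, c, a}, leaving only e.
Row 3 already has {d, c} and column 2 already has {e, f, d, c, a}, so row 3, column 2 must be b.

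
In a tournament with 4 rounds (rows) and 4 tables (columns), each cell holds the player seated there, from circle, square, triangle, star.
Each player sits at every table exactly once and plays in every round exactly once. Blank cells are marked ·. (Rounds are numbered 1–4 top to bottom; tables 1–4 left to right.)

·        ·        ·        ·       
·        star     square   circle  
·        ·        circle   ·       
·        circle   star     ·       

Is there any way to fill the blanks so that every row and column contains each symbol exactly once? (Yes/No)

No round or table among the givens repeats a symbol, and propagating forced cells runs into no contradiction.
One valid completion exists (for instance, circle square triangle star / triangle star square circle / star triangle circle square / square circle star triangle).

Yes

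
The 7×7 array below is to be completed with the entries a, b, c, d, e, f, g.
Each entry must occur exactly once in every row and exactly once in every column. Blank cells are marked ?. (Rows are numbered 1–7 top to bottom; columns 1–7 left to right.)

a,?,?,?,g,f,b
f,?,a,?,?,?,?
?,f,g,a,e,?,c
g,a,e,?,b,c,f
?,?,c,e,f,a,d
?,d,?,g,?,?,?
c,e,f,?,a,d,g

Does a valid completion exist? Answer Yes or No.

Row 1, column 2: row 1 has {a, b, f, g} and column 2 has {a, d, e, f}, so it must be c.
Row 1, column 3: row 1 has {a, b, c, f, g} and column 3 has {a, c, e, f, g}, so it must be d.
Now row 1, column 4: row 1 together with column 4 already contain {a, b, c, d, e, f, g} — every symbol — so nothing can go there. The grid has no valid completion.

No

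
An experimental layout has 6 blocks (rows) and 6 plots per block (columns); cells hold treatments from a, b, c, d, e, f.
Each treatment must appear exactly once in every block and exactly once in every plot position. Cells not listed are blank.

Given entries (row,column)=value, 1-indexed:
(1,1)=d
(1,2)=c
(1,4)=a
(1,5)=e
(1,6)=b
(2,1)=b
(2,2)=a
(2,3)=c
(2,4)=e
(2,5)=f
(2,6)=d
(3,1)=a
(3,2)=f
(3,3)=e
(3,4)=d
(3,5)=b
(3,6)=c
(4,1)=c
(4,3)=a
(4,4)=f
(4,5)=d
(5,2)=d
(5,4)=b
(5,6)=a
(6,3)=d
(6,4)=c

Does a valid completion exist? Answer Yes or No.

No

Block 1, plot 3: block 1 has {a, b, c, d, e} and plot 3 has {a, c, d, e}, so it must be f.
Now block 5, plot 3: block 5 together with plot 3 already contain {a, b, c, d, e, f} — every symbol — so nothing can go there. The grid has no valid completion.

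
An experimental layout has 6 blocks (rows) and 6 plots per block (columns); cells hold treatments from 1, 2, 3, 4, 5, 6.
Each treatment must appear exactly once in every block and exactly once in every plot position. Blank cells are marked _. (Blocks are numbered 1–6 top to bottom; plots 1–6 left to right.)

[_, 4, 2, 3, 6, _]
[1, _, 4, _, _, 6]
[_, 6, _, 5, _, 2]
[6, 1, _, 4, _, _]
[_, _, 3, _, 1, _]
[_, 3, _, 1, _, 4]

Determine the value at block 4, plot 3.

Block 4 already has {1, 4, 6} and plot 3 already has {2, 3, 4}, so block 4, plot 3 must be 5.

5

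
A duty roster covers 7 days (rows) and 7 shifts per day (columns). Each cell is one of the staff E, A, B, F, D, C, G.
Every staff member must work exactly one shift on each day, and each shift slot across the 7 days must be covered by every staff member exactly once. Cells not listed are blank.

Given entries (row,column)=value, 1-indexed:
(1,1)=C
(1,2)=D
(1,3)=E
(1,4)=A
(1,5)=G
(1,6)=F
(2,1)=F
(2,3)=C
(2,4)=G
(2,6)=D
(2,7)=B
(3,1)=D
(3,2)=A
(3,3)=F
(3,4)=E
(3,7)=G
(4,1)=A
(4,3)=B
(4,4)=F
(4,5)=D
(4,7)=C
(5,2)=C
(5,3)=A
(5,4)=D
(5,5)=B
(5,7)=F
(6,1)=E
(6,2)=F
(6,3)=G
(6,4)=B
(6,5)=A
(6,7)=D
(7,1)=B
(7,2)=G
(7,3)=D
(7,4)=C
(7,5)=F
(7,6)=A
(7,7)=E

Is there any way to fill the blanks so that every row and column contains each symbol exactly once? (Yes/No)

No

Day 1, shift 7: day 1 together with shift 7 already contain {E, A, B, F, D, C, G} — every symbol — so nothing can go there. The grid has no valid completion.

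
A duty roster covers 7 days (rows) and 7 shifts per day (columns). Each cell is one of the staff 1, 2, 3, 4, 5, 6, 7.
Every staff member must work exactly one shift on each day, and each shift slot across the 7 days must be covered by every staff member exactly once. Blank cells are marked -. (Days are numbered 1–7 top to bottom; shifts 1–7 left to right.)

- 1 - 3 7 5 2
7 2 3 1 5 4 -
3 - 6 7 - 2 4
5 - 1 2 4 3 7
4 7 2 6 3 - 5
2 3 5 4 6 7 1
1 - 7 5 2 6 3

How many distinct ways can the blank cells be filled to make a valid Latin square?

Day 1, shift 1: eliminating its day and shift leaves {6}.
Day 1, shift 3: eliminating its day and shift leaves {4}.
Day 2, shift 7: eliminating its day and shift leaves {6}.
Day 3, shift 2: eliminating its day and shift leaves {5}.
Day 3, shift 5: eliminating its day and shift leaves {1}.
Day 4, shift 2: eliminating its day and shift leaves {6}.
Day 5, shift 6: eliminating its day and shift leaves {1}.
Day 7, shift 2: eliminating its day and shift leaves {4}.
Only one assignment across all blanks avoids any day or shift repeat, giving 1 completion.

1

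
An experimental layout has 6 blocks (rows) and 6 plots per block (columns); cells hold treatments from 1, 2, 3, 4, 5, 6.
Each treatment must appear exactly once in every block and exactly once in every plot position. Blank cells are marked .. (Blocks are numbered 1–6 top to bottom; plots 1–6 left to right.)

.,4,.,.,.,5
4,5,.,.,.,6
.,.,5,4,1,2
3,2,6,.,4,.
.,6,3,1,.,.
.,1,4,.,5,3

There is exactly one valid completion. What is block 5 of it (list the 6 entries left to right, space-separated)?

5 6 3 1 2 4

Block 5, plot 5: block 5 has {1, 3, 6} and plot 5 has {1, 4, 5}, leaving only 2.
Block 5, plot 1: block 5 has {1, 2, 3, 6} and plot 1 has {3, 4}, leaving only 5.
Block 5, plot 6: block 5 has {1, 2, 3, 5, 6} and plot 6 has {2, 3, 5, 6}, leaving only 4.
So block 5 reads: 5 6 3 1 2 4.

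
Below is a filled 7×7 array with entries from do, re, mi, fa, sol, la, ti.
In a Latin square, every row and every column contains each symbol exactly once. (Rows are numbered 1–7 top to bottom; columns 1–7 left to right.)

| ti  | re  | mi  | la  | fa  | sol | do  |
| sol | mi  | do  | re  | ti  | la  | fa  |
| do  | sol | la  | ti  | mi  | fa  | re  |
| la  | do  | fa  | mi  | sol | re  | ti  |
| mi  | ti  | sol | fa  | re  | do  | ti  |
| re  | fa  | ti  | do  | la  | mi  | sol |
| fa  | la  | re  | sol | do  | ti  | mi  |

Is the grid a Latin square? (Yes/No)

Row 5 contains ti twice (at columns 2 and 7), so it is not a permutation.

No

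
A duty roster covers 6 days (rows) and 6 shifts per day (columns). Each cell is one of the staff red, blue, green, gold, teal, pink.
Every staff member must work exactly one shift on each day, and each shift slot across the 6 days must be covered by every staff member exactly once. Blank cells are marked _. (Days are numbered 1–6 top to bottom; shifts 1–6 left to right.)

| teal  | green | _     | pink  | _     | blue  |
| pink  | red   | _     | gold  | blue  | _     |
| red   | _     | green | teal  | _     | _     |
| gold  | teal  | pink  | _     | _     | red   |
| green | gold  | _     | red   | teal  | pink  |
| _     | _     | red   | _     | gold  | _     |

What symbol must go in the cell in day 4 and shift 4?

Day 1, shift 3: day 1 has {blue, green, teal, pink} and shift 3 has {red, green, pink}, leaving only gold.
Day 1, shift 5: day 1 has {blue, green, gold, teal, pink} and shift 5 has {blue, gold, teal}, leaving only red.
Day 2, shift 3: day 2 has {red, blue, gold, pink} and shift 3 has {red, green, gold, pink}, leaving only teal.
Day 2, shift 6: day 2 has {red, blue, gold, teal, pink} and shift 6 has {red, blue, pink}, leaving only green.
Day 3, shift 5: day 3 has {red, green, teal} and shift 5 has {red, blue, gold, teal}, leaving only pink.
Day 3, shift 2: day 3 has {red, green, teal, pink} and shift 2 has {red, green, gold, teal}, leaving only blue.
Day 3, shift 6: day 3 has {red, blue, green, teal, pink} and shift 6 has {red, blue, green, pink}, leaving only gold.
Day 4, shift 5: day 4 has {red, gold, teal, pink} and shift 5 has {red, blue, gold, teal, pink}, leaving only green.
Day 4 already has {red, green, gold, teal, pink} and shift 4 already has {red, gold, teal, pink}, so day 4, shift 4 must be blue.

blue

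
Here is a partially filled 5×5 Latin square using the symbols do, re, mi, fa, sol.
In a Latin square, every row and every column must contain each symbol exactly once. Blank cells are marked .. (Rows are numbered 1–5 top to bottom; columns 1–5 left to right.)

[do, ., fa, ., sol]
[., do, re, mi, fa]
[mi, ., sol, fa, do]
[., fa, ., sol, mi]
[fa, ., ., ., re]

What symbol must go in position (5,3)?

Row 1, column 4: row 1 has {do, fa, sol} and column 4 has {mi, fa, sol}, leaving only re.
Row 1, column 2: row 1 has {do, re, fa, sol} and column 2 has {do, fa}, leaving only mi.
Row 2, column 1: row 2 has {do, re, mi, fa} and column 1 has {do, mi, fa}, leaving only sol.
Row 3, column 2: row 3 has {do, mi, fa, sol} and column 2 has {do, mi, fa}, leaving only re.
Row 4, column 1: row 4 has {mi, fa, sol} and column 1 has {do, mi, fa, sol}, leaving only re.
Row 4, column 3: row 4 has {re, mi, fa, sol} and column 3 has {re, fa, sol}, leaving only do.
Row 5 already has {re, fa} and column 3 already has {do, re, fa, sol}, so row 5, column 3 must be mi.

mi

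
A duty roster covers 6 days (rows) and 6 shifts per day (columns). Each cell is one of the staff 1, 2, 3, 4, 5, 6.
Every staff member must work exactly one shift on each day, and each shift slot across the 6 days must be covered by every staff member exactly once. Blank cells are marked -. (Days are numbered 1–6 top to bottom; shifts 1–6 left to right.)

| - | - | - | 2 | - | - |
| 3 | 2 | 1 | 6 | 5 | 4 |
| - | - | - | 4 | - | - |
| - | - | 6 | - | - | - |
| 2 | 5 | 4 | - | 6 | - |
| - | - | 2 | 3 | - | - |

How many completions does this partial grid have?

Day 1, shift 1: eliminating its day and shift leaves {1, 4, 5, 6}.
Day 1, shift 2: eliminating its day and shift leaves {1, 3, 4, 6}.
Day 1, shift 3: eliminating its day and shift leaves {3, 5}.
Day 1, shift 5: eliminating its day and shift leaves {1, 3, 4}.
Day 1, shift 6: eliminating its day and shift leaves {1, 3, 5, 6}.
Day 3, shift 1: eliminating its day and shift leaves {1, 5, 6}.
Day 3, shift 2: eliminating its day and shift leaves {1, 3, 6}.
Day 3, shift 3: eliminating its day and shift leaves {3, 5}.
Day 3, shift 5: eliminating its day and shift leaves {1, 2, 3}.
Day 3, shift 6: eliminating its day and shift leaves {1, 2, 3, 5, 6}.
Day 4, shift 1: eliminating its day and shift leaves {1, 4, 5}.
Day 4, shift 2: eliminating its day and shift leaves {1, 3, 4}.
Day 4, shift 4: eliminating its day and shift leaves {1, 5}.
Day 4, shift 5: eliminating its day and shift leaves {1, 2, 3, 4}.
Day 4, shift 6: eliminating its day and shift leaves {1, 2, 3, 5}.
Day 5, shift 4: eliminating its day and shift leaves {1}.
Day 5, shift 6: eliminating its day and shift leaves {1, 3}.
Day 6, shift 1: eliminating its day and shift leaves {1, 4, 5, 6}.
Day 6, shift 2: eliminating its day and shift leaves {1, 4, 6}.
Day 6, shift 5: eliminating its day and shift leaves {1, 4}.
Day 6, shift 6: eliminating its day and shift leaves {1, 5, 6}.
Enumerating the assignments across these blanks that avoid any day or shift repeat gives 26 completions.

26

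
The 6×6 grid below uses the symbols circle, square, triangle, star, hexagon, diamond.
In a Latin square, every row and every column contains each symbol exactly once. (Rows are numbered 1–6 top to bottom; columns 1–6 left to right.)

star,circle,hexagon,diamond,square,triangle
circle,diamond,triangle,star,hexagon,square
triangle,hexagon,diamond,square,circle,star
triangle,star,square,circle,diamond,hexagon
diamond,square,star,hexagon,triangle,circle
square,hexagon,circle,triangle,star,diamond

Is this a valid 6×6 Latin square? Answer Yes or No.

No

Every row is a permutation, but column 2 contains hexagon twice (at rows 3 and 6).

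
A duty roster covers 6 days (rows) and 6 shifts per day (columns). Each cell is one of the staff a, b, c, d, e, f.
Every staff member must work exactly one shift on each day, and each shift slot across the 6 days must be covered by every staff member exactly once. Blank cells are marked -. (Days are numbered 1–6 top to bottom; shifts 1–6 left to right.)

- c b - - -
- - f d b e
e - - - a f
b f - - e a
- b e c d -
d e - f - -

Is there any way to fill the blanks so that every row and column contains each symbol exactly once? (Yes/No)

No

Day 4, shift 4: day 4 together with shift 4 already contain {a, b, c, d, e, f} — every symbol — so nothing can go there. The grid has no valid completion.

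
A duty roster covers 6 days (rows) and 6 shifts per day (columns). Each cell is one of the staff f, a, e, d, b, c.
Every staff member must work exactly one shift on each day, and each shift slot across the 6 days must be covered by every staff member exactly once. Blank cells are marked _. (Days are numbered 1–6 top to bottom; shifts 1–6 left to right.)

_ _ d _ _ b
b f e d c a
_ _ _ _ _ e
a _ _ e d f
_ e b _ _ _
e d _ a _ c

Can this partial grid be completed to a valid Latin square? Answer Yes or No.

No day or shift among the givens repeats a symbol, and propagating forced cells runs into no contradiction.
One valid completion exists (for instance, f a d c e b / b f e d c a / d c a b f e / a b c e d f / c e b f a d / e d f a b c).

Yes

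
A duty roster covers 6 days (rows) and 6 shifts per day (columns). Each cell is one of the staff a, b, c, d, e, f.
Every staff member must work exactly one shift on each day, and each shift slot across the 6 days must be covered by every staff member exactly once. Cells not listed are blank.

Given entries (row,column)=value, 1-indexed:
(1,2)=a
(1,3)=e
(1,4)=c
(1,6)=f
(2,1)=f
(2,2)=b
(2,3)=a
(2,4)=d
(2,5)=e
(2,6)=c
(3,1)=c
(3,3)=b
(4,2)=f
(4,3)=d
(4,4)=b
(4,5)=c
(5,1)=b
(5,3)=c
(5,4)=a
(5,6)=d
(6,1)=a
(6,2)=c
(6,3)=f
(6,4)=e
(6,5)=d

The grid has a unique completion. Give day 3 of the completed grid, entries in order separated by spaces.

c d b f a e

Day 3, shift 4: day 3 has {b, c} and shift 4 has {a, b, c, d, e}, leaving only f.
Day 3, shift 5: day 3 has {b, c, f} and shift 5 has {c, d, e}, leaving only a.
Day 3, shift 6: day 3 has {a, b, c, f} and shift 6 has {c, d, f}, leaving only e.
Day 3, shift 2: day 3 has {a, b, c, e, f} and shift 2 has {a, b, c, f}, leaving only d.
So day 3 reads: c d b f a e.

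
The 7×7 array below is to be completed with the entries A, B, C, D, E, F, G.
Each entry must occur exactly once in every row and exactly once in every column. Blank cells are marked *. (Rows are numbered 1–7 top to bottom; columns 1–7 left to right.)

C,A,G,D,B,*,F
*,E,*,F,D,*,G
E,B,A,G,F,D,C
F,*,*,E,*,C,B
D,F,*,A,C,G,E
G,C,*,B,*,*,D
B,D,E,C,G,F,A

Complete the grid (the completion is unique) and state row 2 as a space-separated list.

Row 2, column 1: row 2 has {D, E, F, G} and column 1 has {B, C, D, E, F, G}, leaving only A.
Row 2, column 6: row 2 has {A, D, E, F, G} and column 6 has {C, D, F, G}, leaving only B.
Row 2, column 3: row 2 has {A, B, D, E, F, G} and column 3 has {A, E, G}, leaving only C.
So row 2 reads: A E C F D B G.

A E C F D B G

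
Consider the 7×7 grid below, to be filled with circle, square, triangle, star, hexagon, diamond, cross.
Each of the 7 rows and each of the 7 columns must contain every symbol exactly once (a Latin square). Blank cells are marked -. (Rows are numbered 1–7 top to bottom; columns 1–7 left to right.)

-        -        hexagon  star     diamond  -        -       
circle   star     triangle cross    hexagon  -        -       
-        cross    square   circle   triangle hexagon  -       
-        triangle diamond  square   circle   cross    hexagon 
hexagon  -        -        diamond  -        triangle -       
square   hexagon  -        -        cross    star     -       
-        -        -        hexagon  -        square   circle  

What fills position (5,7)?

Row 1, column 6: row 1 has {star, hexagon, diamond} and column 6 has {square, triangle, star, hexagon, cross}, leaving only circle.
Row 1, column 2: row 1 has {circle, star, hexagon, diamond} and column 2 has {triangle, star, hexagon, cross}, leaving only square.
Row 2, column 6: row 2 has {circle, triangle, star, hexagon, cross} and column 6 has {circle, square, triangle, star, hexagon, cross}, leaving only diamond.
Row 2, column 7: row 2 has {circle, triangle, star, hexagon, diamond, cross} and column 7 has {circle, hexagon}, leaving only square.
Row 4, column 1: row 4 has {circle, square, triangle, hexagon, diamond, cross} and column 1 has {circle, square, hexagon}, leaving only star.
Row 3, column 1: row 3 has {circle, square, triangle, hexagon, cross} and column 1 has {circle, square, star, hexagon}, leaving only diamond.
Row 3, column 7: row 3 has {circle, square, triangle, hexagon, diamond, cross} and column 7 has {circle, square, hexagon}, leaving only star.
Row 5 already has {triangle, hexagon, diamond} and column 7 already has {circle, square, star, hexagon}, so row 5, column 7 must be cross.

cross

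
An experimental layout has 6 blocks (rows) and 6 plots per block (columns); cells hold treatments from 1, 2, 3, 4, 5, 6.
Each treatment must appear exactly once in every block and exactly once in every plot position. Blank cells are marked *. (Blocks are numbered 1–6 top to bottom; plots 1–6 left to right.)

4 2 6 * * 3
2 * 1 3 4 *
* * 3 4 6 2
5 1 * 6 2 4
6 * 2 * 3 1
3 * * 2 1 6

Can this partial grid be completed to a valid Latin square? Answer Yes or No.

No

Block 4, plot 3: block 4 together with plot 3 already contain {1, 2, 3, 4, 5, 6} — every symbol — so nothing can go there. The grid has no valid completion.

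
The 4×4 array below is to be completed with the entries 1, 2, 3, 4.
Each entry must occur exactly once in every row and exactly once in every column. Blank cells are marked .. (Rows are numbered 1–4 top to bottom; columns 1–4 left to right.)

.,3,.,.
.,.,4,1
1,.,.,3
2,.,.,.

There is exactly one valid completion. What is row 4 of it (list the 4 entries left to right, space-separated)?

Row 4, column 4: row 4 has {2} and column 4 has {1, 3}, leaving only 4.
Row 4, column 2: row 4 has {2, 4} and column 2 has {3}, leaving only 1.
Row 4, column 3: row 4 has {1, 2, 4} and column 3 has {4}, leaving only 3.
So row 4 reads: 2 1 3 4.

2 1 3 4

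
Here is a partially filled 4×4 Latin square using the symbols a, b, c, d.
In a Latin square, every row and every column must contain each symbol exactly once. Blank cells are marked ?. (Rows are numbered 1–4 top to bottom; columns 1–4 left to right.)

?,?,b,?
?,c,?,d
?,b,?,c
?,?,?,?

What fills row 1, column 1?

Row 1, column 4: row 1 has {b} and column 4 has {c, d}, leaving only a.
Row 1, column 2: row 1 has {a, b} and column 2 has {b, c}, leaving only d.
Row 1 already has {a, b, d} and column 1 already has {}, so row 1, column 1 must be c.

c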